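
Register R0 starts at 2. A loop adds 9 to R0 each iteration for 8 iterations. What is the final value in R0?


Starting value: R0 = 2
  Iter 1: R0 = 2 + 9 = 11
  Iter 2: R0 = 11 + 9 = 20
  Iter 3: R0 = 20 + 9 = 29
  Iter 4: R0 = 29 + 9 = 38
  Iter 5: R0 = 38 + 9 = 47
  Iter 6: R0 = 47 + 9 = 56
  Iter 7: R0 = 56 + 9 = 65
  Iter 8: R0 = 65 + 9 = 74
Final: R0 = 74

74


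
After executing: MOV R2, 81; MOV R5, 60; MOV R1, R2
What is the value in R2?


Register state trace:
  MOV R2, 81  → R2 = 81
  MOV R5, 60  → R5 = 60
  MOV R1, R2  → R1 = 81
Final: R2 = 81

81


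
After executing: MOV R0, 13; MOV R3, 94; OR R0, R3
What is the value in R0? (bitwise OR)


Register state trace:
  MOV R0, 13  → R0 = 13 (0b00001101)
  MOV R3, 94  → R3 = 94 (0b01011110)
  OR R0, R3   → R0 = 13 OR 94 = 95 (0b01011111)
Final: R0 = 95

95


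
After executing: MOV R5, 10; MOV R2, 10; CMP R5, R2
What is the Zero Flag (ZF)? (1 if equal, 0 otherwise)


Register state trace:
  MOV R5, 10  → R5 = 10
  MOV R2, 10  → R2 = 10
  CMP R5, R2  → computes 10 - 10 = 0
  Result is zero, so values are equal
ZF = 1

1


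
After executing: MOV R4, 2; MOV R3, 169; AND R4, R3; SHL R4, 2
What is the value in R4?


Register state trace:
  MOV R4, 2  → R4 = 2 (0b00000010)
  MOV R3, 169  → R3 = 169 (0b10101001)
  AND R4, R3  → R4 = 2 AND 169 = 0 (0b00000000)
  SHL R4, 2  → R4 = 0 << 2 = 0
Final: R4 = 0

0


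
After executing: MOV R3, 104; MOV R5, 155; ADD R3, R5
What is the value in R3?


Register state trace:
  MOV R3, 104  → R3 = 104
  MOV R5, 155  → R5 = 155
  ADD R3, R5  → R3 = 104 + 155 = 259
Final: R3 = 259

259


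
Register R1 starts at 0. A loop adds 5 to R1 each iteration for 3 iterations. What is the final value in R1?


Starting value: R1 = 0
  Iter 1: R1 = 0 + 5 = 5
  Iter 2: R1 = 5 + 5 = 10
  Iter 3: R1 = 10 + 5 = 15
Final: R1 = 15

15


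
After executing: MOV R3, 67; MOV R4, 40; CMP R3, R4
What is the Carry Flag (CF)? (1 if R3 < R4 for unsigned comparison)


Register state trace:
  MOV R3, 67  → R3 = 67
  MOV R4, 40  → R4 = 40
  CMP R3, R4  → unsigned 67 - 40: no borrow
  67 >= 40, so CF = 0
CF = 0

0


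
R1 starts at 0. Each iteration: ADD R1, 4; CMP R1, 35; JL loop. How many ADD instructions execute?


Loop trace (R1 starts at 0, target 35, step 4):
  ADD #1: R1 = 0 + 4 = 4  → 4 < 35, loop
  ADD #2: R1 = 4 + 4 = 8  → 8 < 35, loop
  ADD #3: R1 = 8 + 4 = 12  → 12 < 35, loop
  ADD #4: R1 = 12 + 4 = 16  → 16 < 35, loop
  ADD #5: R1 = 16 + 4 = 20  → 20 < 35, loop
  ADD #6: R1 = 20 + 4 = 24  → 24 < 35, loop
  ADD #7: R1 = 24 + 4 = 28  → 28 < 35, loop
  ADD #8: R1 = 28 + 4 = 32  → 32 < 35, loop
  ADD #9: R1 = 32 + 4 = 36  → 36 >= 35, exit
Total ADD instructions: 9

9


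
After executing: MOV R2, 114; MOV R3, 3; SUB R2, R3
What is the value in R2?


Register state trace:
  MOV R2, 114  → R2 = 114
  MOV R3, 3  → R3 = 3
  SUB R2, R3  → R2 = 114 - 3 = 111
Final: R2 = 111

111


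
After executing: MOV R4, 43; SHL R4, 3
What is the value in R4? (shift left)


Register state trace:
  MOV R4, 43  → R4 = 43
  SHL R4, 3  → R4 = 43 << 3 = 43 * 2^3 = 344
Final: R4 = 344

344


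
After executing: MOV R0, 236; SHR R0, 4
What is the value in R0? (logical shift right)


Register state trace:
  MOV R0, 236  → R0 = 236
  SHR R0, 4  → R0 = 236 >> 4 = 236 // 2^4 = 14
Final: R0 = 14

14


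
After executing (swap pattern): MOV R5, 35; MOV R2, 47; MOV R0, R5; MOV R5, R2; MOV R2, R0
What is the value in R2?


Register state trace (swap pattern):
  MOV R5, 35  → R5 = 35
  MOV R2, 47  → R2 = 47
  MOV R0, R5  → R0 = 35  (save R5)
  MOV R5, R2  → R5 = 47  (R5 gets R2's value)
  MOV R2, R0  → R2 = 35  (R2 gets saved value)
Final: R2 = 35

35


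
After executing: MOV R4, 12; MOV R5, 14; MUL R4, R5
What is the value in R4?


Register state trace:
  MOV R4, 12  → R4 = 12
  MOV R5, 14  → R5 = 14
  MUL R4, R5  → R4 = 12 * 14 = 168
Final: R4 = 168

168


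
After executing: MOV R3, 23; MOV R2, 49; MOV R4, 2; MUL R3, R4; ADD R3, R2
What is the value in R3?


Register state trace:
  MOV R3, 23  → R3 = 23
  MOV R2, 49  → R2 = 49
  MOV R4, 2  → R4 = 2
  MUL R3, R4  → R3 = 23 * 2 = 46
  ADD R3, R2  → R3 = 46 + 49 = 95
Final: R3 = 95

95


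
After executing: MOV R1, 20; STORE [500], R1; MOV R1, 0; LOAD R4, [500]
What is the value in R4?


Register and memory trace:
  MOV R1, 20  → R1 = 20
  STORE [500], R1  → mem[500] = 20
  MOV R1, 0  → R1 = 0
  LOAD R4, [500]  → R4 = mem[500] = 20
Final: R4 = 20

20


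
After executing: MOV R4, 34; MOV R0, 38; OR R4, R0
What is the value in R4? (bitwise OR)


Register state trace:
  MOV R4, 34  → R4 = 34 (0b00100010)
  MOV R0, 38  → R0 = 38 (0b00100110)
  OR R4, R0   → R4 = 34 OR 38 = 38 (0b00100110)
Final: R4 = 38

38


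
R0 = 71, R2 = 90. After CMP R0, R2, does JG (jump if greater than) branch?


Trace:
  R0 = 71, R2 = 90
  CMP R0, R2  → compares 71 vs 90
  JG checks: is 71 greater than 90?
  71 < 90, so condition is false
Branch taken: No

No


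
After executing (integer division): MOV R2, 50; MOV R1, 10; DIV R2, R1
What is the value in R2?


Register state trace:
  MOV R2, 50  → R2 = 50
  MOV R1, 10  → R1 = 10
  DIV R2, R1  → R2 = 50 // 10 = 5
Final: R2 = 5

5


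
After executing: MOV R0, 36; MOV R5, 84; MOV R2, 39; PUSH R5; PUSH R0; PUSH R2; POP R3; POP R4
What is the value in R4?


Stack trace (top is rightmost):
  MOV R0, 36  → R0 = 36
  MOV R5, 84  → R5 = 84
  MOV R2, 39  → R2 = 39
  PUSH R5  → stack: [84]
  PUSH R0  → stack: [84, 36]
  PUSH R2  → stack: [84, 36, 39]
  POP R3  → R3 = 39, stack: [84, 36]
  POP R4  → R4 = 36, stack: [84]
Final: R4 = 36

36


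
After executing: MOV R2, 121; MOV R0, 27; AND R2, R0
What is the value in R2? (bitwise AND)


Register state trace:
  MOV R2, 121  → R2 = 121 (0b01111001)
  MOV R0, 27  → R0 = 27 (0b00011011)
  AND R2, R0  → R2 = 121 AND 27 = 25 (0b00011001)
Final: R2 = 25

25


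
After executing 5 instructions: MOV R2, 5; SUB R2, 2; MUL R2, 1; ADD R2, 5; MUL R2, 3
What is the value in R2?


Register state trace:
  MOV R2, 5  → R2 = 5
  SUB R2, 2  → R2 = 5 - 2 = 3
  MUL R2, 1  → R2 = 3 * 1 = 3
  ADD R2, 5  → R2 = 3 + 5 = 8
  MUL R2, 3  → R2 = 8 * 3 = 24
Final: R2 = 24

24


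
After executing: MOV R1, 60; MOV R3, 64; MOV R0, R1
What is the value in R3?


Register state trace:
  MOV R1, 60  → R1 = 60
  MOV R3, 64  → R3 = 64
  MOV R0, R1  → R0 = 60
Final: R3 = 64

64


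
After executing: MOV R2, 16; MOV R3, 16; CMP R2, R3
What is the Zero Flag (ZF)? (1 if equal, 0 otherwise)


Register state trace:
  MOV R2, 16  → R2 = 16
  MOV R3, 16  → R3 = 16
  CMP R2, R3  → computes 16 - 16 = 0
  Result is zero, so values are equal
ZF = 1

1


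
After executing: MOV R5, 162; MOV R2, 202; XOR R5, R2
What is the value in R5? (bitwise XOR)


Register state trace:
  MOV R5, 162  → R5 = 162 (0b10100010)
  MOV R2, 202  → R2 = 202 (0b11001010)
  XOR R5, R2  → R5 = 162 XOR 202 = 104 (0b01101000)
Final: R5 = 104

104


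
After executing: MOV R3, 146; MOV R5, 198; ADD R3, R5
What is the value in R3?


Register state trace:
  MOV R3, 146  → R3 = 146
  MOV R5, 198  → R5 = 198
  ADD R3, R5  → R3 = 146 + 198 = 344
Final: R3 = 344

344


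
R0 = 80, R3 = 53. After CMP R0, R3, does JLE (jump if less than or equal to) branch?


Trace:
  R0 = 80, R3 = 53
  CMP R0, R3  → compares 80 vs 53
  JLE checks: is 80 less than or equal to 53?
  80 > 53, so condition is false
Branch taken: No

No


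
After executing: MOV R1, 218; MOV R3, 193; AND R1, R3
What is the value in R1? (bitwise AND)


Register state trace:
  MOV R1, 218  → R1 = 218 (0b11011010)
  MOV R3, 193  → R3 = 193 (0b11000001)
  AND R1, R3  → R1 = 218 AND 193 = 192 (0b11000000)
Final: R1 = 192

192


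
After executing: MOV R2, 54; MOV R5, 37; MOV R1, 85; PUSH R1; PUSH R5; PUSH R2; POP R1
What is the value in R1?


Stack trace (top is rightmost):
  MOV R2, 54  → R2 = 54
  MOV R5, 37  → R5 = 37
  MOV R1, 85  → R1 = 85
  PUSH R1  → stack: [85]
  PUSH R5  → stack: [85, 37]
  PUSH R2  → stack: [85, 37, 54]
  POP R1  → R1 = 54, stack: [85, 37]
Final: R1 = 54

54


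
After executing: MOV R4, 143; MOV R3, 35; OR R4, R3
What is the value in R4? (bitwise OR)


Register state trace:
  MOV R4, 143  → R4 = 143 (0b10001111)
  MOV R3, 35  → R3 = 35 (0b00100011)
  OR R4, R3   → R4 = 143 OR 35 = 175 (0b10101111)
Final: R4 = 175

175


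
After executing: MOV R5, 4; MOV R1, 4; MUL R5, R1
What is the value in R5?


Register state trace:
  MOV R5, 4  → R5 = 4
  MOV R1, 4  → R1 = 4
  MUL R5, R1  → R5 = 4 * 4 = 16
Final: R5 = 16

16


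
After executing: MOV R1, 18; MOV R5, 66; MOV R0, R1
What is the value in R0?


Register state trace:
  MOV R1, 18  → R1 = 18
  MOV R5, 66  → R5 = 66
  MOV R0, R1  → R0 = 18
Final: R0 = 18

18


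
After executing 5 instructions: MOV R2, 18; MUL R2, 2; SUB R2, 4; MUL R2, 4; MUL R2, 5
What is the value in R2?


Register state trace:
  MOV R2, 18  → R2 = 18
  MUL R2, 2  → R2 = 18 * 2 = 36
  SUB R2, 4  → R2 = 36 - 4 = 32
  MUL R2, 4  → R2 = 32 * 4 = 128
  MUL R2, 5  → R2 = 128 * 5 = 640
Final: R2 = 640

640


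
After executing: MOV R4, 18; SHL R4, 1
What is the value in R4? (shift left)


Register state trace:
  MOV R4, 18  → R4 = 18
  SHL R4, 1  → R4 = 18 << 1 = 18 * 2^1 = 36
Final: R4 = 36

36


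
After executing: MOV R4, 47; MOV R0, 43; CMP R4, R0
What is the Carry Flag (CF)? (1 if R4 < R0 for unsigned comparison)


Register state trace:
  MOV R4, 47  → R4 = 47
  MOV R0, 43  → R0 = 43
  CMP R4, R0  → unsigned 47 - 43: no borrow
  47 >= 43, so CF = 0
CF = 0

0


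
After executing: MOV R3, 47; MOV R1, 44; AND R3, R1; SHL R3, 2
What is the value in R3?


Register state trace:
  MOV R3, 47  → R3 = 47 (0b00101111)
  MOV R1, 44  → R1 = 44 (0b00101100)
  AND R3, R1  → R3 = 47 AND 44 = 44 (0b00101100)
  SHL R3, 2  → R3 = 44 << 2 = 176
Final: R3 = 176

176


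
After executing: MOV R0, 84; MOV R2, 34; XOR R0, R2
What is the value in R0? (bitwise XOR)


Register state trace:
  MOV R0, 84  → R0 = 84 (0b01010100)
  MOV R2, 34  → R2 = 34 (0b00100010)
  XOR R0, R2  → R0 = 84 XOR 34 = 118 (0b01110110)
Final: R0 = 118

118


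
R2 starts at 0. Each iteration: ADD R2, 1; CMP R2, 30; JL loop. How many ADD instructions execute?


Loop trace (R2 starts at 0, target 30, step 1):
  ADD #1: R2 = 0 + 1 = 1  → 1 < 30, loop
  ADD #2: R2 = 1 + 1 = 2  → 2 < 30, loop
  ADD #3: R2 = 2 + 1 = 3  → 3 < 30, loop
  ADD #4: R2 = 3 + 1 = 4  → 4 < 30, loop
  ADD #5: R2 = 4 + 1 = 5  → 5 < 30, loop
  ADD #6: R2 = 5 + 1 = 6  → 6 < 30, loop
  ADD #7: R2 = 6 + 1 = 7  → 7 < 30, loop
  ADD #8: R2 = 7 + 1 = 8  → 8 < 30, loop
  ADD #9: R2 = 8 + 1 = 9  → 9 < 30, loop
  ADD #10: R2 = 9 + 1 = 10  → 10 < 30, loop
  ADD #11: R2 = 10 + 1 = 11  → 11 < 30, loop
  ADD #12: R2 = 11 + 1 = 12  → 12 < 30, loop
  ADD #13: R2 = 12 + 1 = 13  → 13 < 30, loop
  ADD #14: R2 = 13 + 1 = 14  → 14 < 30, loop
  ADD #15: R2 = 14 + 1 = 15  → 15 < 30, loop
  ADD #16: R2 = 15 + 1 = 16  → 16 < 30, loop
  ADD #17: R2 = 16 + 1 = 17  → 17 < 30, loop
  ADD #18: R2 = 17 + 1 = 18  → 18 < 30, loop
  ADD #19: R2 = 18 + 1 = 19  → 19 < 30, loop
  ADD #20: R2 = 19 + 1 = 20  → 20 < 30, loop
  ADD #21: R2 = 20 + 1 = 21  → 21 < 30, loop
  ADD #22: R2 = 21 + 1 = 22  → 22 < 30, loop
  ADD #23: R2 = 22 + 1 = 23  → 23 < 30, loop
  ADD #24: R2 = 23 + 1 = 24  → 24 < 30, loop
  ADD #25: R2 = 24 + 1 = 25  → 25 < 30, loop
  ADD #26: R2 = 25 + 1 = 26  → 26 < 30, loop
  ADD #27: R2 = 26 + 1 = 27  → 27 < 30, loop
  ADD #28: R2 = 27 + 1 = 28  → 28 < 30, loop
  ADD #29: R2 = 28 + 1 = 29  → 29 < 30, loop
  ADD #30: R2 = 29 + 1 = 30  → 30 >= 30, exit
Total ADD instructions: 30

30


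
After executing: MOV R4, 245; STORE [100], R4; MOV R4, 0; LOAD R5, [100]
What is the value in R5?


Register and memory trace:
  MOV R4, 245  → R4 = 245
  STORE [100], R4  → mem[100] = 245
  MOV R4, 0  → R4 = 0
  LOAD R5, [100]  → R5 = mem[100] = 245
Final: R5 = 245

245


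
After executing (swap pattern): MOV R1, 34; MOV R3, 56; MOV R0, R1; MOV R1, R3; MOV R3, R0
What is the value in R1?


Register state trace (swap pattern):
  MOV R1, 34  → R1 = 34
  MOV R3, 56  → R3 = 56
  MOV R0, R1  → R0 = 34  (save R1)
  MOV R1, R3  → R1 = 56  (R1 gets R3's value)
  MOV R3, R0  → R3 = 34  (R3 gets saved value)
Final: R1 = 56

56


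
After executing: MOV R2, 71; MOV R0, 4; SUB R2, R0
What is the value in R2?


Register state trace:
  MOV R2, 71  → R2 = 71
  MOV R0, 4  → R0 = 4
  SUB R2, R0  → R2 = 71 - 4 = 67
Final: R2 = 67

67


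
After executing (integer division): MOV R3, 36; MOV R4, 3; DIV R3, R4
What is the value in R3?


Register state trace:
  MOV R3, 36  → R3 = 36
  MOV R4, 3  → R4 = 3
  DIV R3, R4  → R3 = 36 // 3 = 12
Final: R3 = 12

12


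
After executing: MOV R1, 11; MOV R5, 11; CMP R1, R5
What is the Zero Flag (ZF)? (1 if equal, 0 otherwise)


Register state trace:
  MOV R1, 11  → R1 = 11
  MOV R5, 11  → R5 = 11
  CMP R1, R5  → computes 11 - 11 = 0
  Result is zero, so values are equal
ZF = 1

1


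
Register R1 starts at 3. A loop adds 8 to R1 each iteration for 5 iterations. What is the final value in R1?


Starting value: R1 = 3
  Iter 1: R1 = 3 + 8 = 11
  Iter 2: R1 = 11 + 8 = 19
  Iter 3: R1 = 19 + 8 = 27
  Iter 4: R1 = 27 + 8 = 35
  Iter 5: R1 = 35 + 8 = 43
Final: R1 = 43

43


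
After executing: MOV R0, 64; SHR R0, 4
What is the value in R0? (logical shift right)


Register state trace:
  MOV R0, 64  → R0 = 64
  SHR R0, 4  → R0 = 64 >> 4 = 64 // 2^4 = 4
Final: R0 = 4

4


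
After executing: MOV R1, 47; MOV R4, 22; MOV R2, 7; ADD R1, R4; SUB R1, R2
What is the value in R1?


Register state trace:
  MOV R1, 47  → R1 = 47
  MOV R4, 22  → R4 = 22
  MOV R2, 7  → R2 = 7
  ADD R1, R4  → R1 = 47 + 22 = 69
  SUB R1, R2  → R1 = 69 - 7 = 62
Final: R1 = 62

62


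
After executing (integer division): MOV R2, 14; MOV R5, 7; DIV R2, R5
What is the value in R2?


Register state trace:
  MOV R2, 14  → R2 = 14
  MOV R5, 7  → R5 = 7
  DIV R2, R5  → R2 = 14 // 7 = 2
Final: R2 = 2

2


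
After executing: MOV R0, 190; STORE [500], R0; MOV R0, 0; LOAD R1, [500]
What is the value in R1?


Register and memory trace:
  MOV R0, 190  → R0 = 190
  STORE [500], R0  → mem[500] = 190
  MOV R0, 0  → R0 = 0
  LOAD R1, [500]  → R1 = mem[500] = 190
Final: R1 = 190

190


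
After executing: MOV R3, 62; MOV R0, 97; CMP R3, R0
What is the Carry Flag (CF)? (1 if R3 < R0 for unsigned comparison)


Register state trace:
  MOV R3, 62  → R3 = 62
  MOV R0, 97  → R0 = 97
  CMP R3, R0  → unsigned 62 - 97: borrow occurs
  62 < 97, so CF = 1
CF = 1

1


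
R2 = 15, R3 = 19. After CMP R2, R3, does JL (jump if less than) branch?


Trace:
  R2 = 15, R3 = 19
  CMP R2, R3  → compares 15 vs 19
  JL checks: is 15 less than 19?
  15 < 19, so condition is true
Branch taken: Yes

Yes


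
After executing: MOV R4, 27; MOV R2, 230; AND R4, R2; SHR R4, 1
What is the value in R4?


Register state trace:
  MOV R4, 27  → R4 = 27 (0b00011011)
  MOV R2, 230  → R2 = 230 (0b11100110)
  AND R4, R2  → R4 = 27 AND 230 = 2 (0b00000010)
  SHR R4, 1  → R4 = 2 >> 1 = 1
Final: R4 = 1

1


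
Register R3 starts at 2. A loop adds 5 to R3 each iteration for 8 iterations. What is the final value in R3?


Starting value: R3 = 2
  Iter 1: R3 = 2 + 5 = 7
  Iter 2: R3 = 7 + 5 = 12
  Iter 3: R3 = 12 + 5 = 17
  Iter 4: R3 = 17 + 5 = 22
  Iter 5: R3 = 22 + 5 = 27
  Iter 6: R3 = 27 + 5 = 32
  Iter 7: R3 = 32 + 5 = 37
  Iter 8: R3 = 37 + 5 = 42
Final: R3 = 42

42


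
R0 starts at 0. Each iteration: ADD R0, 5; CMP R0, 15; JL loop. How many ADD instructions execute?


Loop trace (R0 starts at 0, target 15, step 5):
  ADD #1: R0 = 0 + 5 = 5  → 5 < 15, loop
  ADD #2: R0 = 5 + 5 = 10  → 10 < 15, loop
  ADD #3: R0 = 10 + 5 = 15  → 15 >= 15, exit
Total ADD instructions: 3

3


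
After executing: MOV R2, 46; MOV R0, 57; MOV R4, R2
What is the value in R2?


Register state trace:
  MOV R2, 46  → R2 = 46
  MOV R0, 57  → R0 = 57
  MOV R4, R2  → R4 = 46
Final: R2 = 46

46


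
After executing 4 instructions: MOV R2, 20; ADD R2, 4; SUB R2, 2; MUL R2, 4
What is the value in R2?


Register state trace:
  MOV R2, 20  → R2 = 20
  ADD R2, 4  → R2 = 20 + 4 = 24
  SUB R2, 2  → R2 = 24 - 2 = 22
  MUL R2, 4  → R2 = 22 * 4 = 88
Final: R2 = 88

88


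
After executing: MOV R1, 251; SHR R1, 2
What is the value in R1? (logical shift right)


Register state trace:
  MOV R1, 251  → R1 = 251
  SHR R1, 2  → R1 = 251 >> 2 = 251 // 2^2 = 62
Final: R1 = 62

62


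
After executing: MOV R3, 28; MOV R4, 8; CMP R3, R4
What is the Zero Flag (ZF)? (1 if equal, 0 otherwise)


Register state trace:
  MOV R3, 28  → R3 = 28
  MOV R4, 8  → R4 = 8
  CMP R3, R4  → computes 28 - 8 = 20
  Result is nonzero, so values are not equal
ZF = 0

0


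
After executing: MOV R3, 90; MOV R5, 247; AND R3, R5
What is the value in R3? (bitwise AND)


Register state trace:
  MOV R3, 90  → R3 = 90 (0b01011010)
  MOV R5, 247  → R5 = 247 (0b11110111)
  AND R3, R5  → R3 = 90 AND 247 = 82 (0b01010010)
Final: R3 = 82

82


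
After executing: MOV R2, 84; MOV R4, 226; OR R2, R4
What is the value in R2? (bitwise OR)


Register state trace:
  MOV R2, 84  → R2 = 84 (0b01010100)
  MOV R4, 226  → R4 = 226 (0b11100010)
  OR R2, R4   → R2 = 84 OR 226 = 246 (0b11110110)
Final: R2 = 246

246


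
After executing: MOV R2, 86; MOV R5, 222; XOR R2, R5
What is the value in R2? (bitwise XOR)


Register state trace:
  MOV R2, 86  → R2 = 86 (0b01010110)
  MOV R5, 222  → R5 = 222 (0b11011110)
  XOR R2, R5  → R2 = 86 XOR 222 = 136 (0b10001000)
Final: R2 = 136

136


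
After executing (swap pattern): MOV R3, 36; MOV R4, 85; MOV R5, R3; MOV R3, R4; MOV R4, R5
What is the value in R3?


Register state trace (swap pattern):
  MOV R3, 36  → R3 = 36
  MOV R4, 85  → R4 = 85
  MOV R5, R3  → R5 = 36  (save R3)
  MOV R3, R4  → R3 = 85  (R3 gets R4's value)
  MOV R4, R5  → R4 = 36  (R4 gets saved value)
Final: R3 = 85

85


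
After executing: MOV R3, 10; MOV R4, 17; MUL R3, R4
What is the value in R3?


Register state trace:
  MOV R3, 10  → R3 = 10
  MOV R4, 17  → R4 = 17
  MUL R3, R4  → R3 = 10 * 17 = 170
Final: R3 = 170

170


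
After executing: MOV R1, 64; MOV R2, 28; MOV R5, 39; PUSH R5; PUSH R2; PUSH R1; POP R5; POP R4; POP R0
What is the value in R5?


Stack trace (top is rightmost):
  MOV R1, 64  → R1 = 64
  MOV R2, 28  → R2 = 28
  MOV R5, 39  → R5 = 39
  PUSH R5  → stack: [39]
  PUSH R2  → stack: [39, 28]
  PUSH R1  → stack: [39, 28, 64]
  POP R5  → R5 = 64, stack: [39, 28]
  POP R4  → R4 = 28, stack: [39]
  POP R0  → R0 = 39, stack: []
Final: R5 = 64

64


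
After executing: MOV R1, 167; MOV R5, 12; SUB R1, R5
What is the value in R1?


Register state trace:
  MOV R1, 167  → R1 = 167
  MOV R5, 12  → R5 = 12
  SUB R1, R5  → R1 = 167 - 12 = 155
Final: R1 = 155

155


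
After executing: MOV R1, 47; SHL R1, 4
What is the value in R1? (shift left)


Register state trace:
  MOV R1, 47  → R1 = 47
  SHL R1, 4  → R1 = 47 << 4 = 47 * 2^4 = 752
Final: R1 = 752

752


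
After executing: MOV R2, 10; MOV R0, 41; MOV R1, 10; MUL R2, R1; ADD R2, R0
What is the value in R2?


Register state trace:
  MOV R2, 10  → R2 = 10
  MOV R0, 41  → R0 = 41
  MOV R1, 10  → R1 = 10
  MUL R2, R1  → R2 = 10 * 10 = 100
  ADD R2, R0  → R2 = 100 + 41 = 141
Final: R2 = 141

141


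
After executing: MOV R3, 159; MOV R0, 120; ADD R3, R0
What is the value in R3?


Register state trace:
  MOV R3, 159  → R3 = 159
  MOV R0, 120  → R0 = 120
  ADD R3, R0  → R3 = 159 + 120 = 279
Final: R3 = 279

279


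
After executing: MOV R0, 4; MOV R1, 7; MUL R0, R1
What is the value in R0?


Register state trace:
  MOV R0, 4  → R0 = 4
  MOV R1, 7  → R1 = 7
  MUL R0, R1  → R0 = 4 * 7 = 28
Final: R0 = 28

28


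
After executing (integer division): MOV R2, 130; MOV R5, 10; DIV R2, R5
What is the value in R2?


Register state trace:
  MOV R2, 130  → R2 = 130
  MOV R5, 10  → R5 = 10
  DIV R2, R5  → R2 = 130 // 10 = 13
Final: R2 = 13

13


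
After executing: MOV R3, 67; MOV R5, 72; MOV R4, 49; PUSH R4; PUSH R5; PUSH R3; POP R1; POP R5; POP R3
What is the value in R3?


Stack trace (top is rightmost):
  MOV R3, 67  → R3 = 67
  MOV R5, 72  → R5 = 72
  MOV R4, 49  → R4 = 49
  PUSH R4  → stack: [49]
  PUSH R5  → stack: [49, 72]
  PUSH R3  → stack: [49, 72, 67]
  POP R1  → R1 = 67, stack: [49, 72]
  POP R5  → R5 = 72, stack: [49]
  POP R3  → R3 = 49, stack: []
Final: R3 = 49

49


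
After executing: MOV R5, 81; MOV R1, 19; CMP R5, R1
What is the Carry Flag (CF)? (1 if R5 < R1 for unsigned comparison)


Register state trace:
  MOV R5, 81  → R5 = 81
  MOV R1, 19  → R1 = 19
  CMP R5, R1  → unsigned 81 - 19: no borrow
  81 >= 19, so CF = 0
CF = 0

0


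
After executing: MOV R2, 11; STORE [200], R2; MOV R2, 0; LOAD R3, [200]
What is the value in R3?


Register and memory trace:
  MOV R2, 11  → R2 = 11
  STORE [200], R2  → mem[200] = 11
  MOV R2, 0  → R2 = 0
  LOAD R3, [200]  → R3 = mem[200] = 11
Final: R3 = 11

11


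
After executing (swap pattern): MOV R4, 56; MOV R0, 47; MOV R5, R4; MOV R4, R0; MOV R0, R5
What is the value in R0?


Register state trace (swap pattern):
  MOV R4, 56  → R4 = 56
  MOV R0, 47  → R0 = 47
  MOV R5, R4  → R5 = 56  (save R4)
  MOV R4, R0  → R4 = 47  (R4 gets R0's value)
  MOV R0, R5  → R0 = 56  (R0 gets saved value)
Final: R0 = 56

56


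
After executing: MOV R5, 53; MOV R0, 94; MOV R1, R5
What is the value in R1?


Register state trace:
  MOV R5, 53  → R5 = 53
  MOV R0, 94  → R0 = 94
  MOV R1, R5  → R1 = 53
Final: R1 = 53

53


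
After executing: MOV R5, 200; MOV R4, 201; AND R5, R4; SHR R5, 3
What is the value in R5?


Register state trace:
  MOV R5, 200  → R5 = 200 (0b11001000)
  MOV R4, 201  → R4 = 201 (0b11001001)
  AND R5, R4  → R5 = 200 AND 201 = 200 (0b11001000)
  SHR R5, 3  → R5 = 200 >> 3 = 25
Final: R5 = 25

25


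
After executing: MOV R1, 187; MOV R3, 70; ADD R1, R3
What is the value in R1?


Register state trace:
  MOV R1, 187  → R1 = 187
  MOV R3, 70  → R3 = 70
  ADD R1, R3  → R1 = 187 + 70 = 257
Final: R1 = 257

257


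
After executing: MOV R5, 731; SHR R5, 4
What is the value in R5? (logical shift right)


Register state trace:
  MOV R5, 731  → R5 = 731
  SHR R5, 4  → R5 = 731 >> 4 = 731 // 2^4 = 45
Final: R5 = 45

45


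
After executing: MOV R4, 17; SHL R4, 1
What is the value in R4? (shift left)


Register state trace:
  MOV R4, 17  → R4 = 17
  SHL R4, 1  → R4 = 17 << 1 = 17 * 2^1 = 34
Final: R4 = 34

34


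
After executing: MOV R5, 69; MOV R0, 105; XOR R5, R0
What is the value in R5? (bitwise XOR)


Register state trace:
  MOV R5, 69  → R5 = 69 (0b01000101)
  MOV R0, 105  → R0 = 105 (0b01101001)
  XOR R5, R0  → R5 = 69 XOR 105 = 44 (0b00101100)
Final: R5 = 44

44


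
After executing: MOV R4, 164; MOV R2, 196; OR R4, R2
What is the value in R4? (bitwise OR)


Register state trace:
  MOV R4, 164  → R4 = 164 (0b10100100)
  MOV R2, 196  → R2 = 196 (0b11000100)
  OR R4, R2   → R4 = 164 OR 196 = 228 (0b11100100)
Final: R4 = 228

228


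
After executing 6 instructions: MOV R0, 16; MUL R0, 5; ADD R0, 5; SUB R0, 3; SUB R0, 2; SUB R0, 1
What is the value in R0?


Register state trace:
  MOV R0, 16  → R0 = 16
  MUL R0, 5  → R0 = 16 * 5 = 80
  ADD R0, 5  → R0 = 80 + 5 = 85
  SUB R0, 3  → R0 = 85 - 3 = 82
  SUB R0, 2  → R0 = 82 - 2 = 80
  SUB R0, 1  → R0 = 80 - 1 = 79
Final: R0 = 79

79


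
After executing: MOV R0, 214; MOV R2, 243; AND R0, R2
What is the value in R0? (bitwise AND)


Register state trace:
  MOV R0, 214  → R0 = 214 (0b11010110)
  MOV R2, 243  → R2 = 243 (0b11110011)
  AND R0, R2  → R0 = 214 AND 243 = 210 (0b11010010)
Final: R0 = 210

210


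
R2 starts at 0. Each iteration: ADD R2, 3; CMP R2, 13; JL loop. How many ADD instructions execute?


Loop trace (R2 starts at 0, target 13, step 3):
  ADD #1: R2 = 0 + 3 = 3  → 3 < 13, loop
  ADD #2: R2 = 3 + 3 = 6  → 6 < 13, loop
  ADD #3: R2 = 6 + 3 = 9  → 9 < 13, loop
  ADD #4: R2 = 9 + 3 = 12  → 12 < 13, loop
  ADD #5: R2 = 12 + 3 = 15  → 15 >= 13, exit
Total ADD instructions: 5

5


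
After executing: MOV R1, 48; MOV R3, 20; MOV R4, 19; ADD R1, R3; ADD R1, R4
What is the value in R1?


Register state trace:
  MOV R1, 48  → R1 = 48
  MOV R3, 20  → R3 = 20
  MOV R4, 19  → R4 = 19
  ADD R1, R3  → R1 = 48 + 20 = 68
  ADD R1, R4  → R1 = 68 + 19 = 87
Final: R1 = 87

87


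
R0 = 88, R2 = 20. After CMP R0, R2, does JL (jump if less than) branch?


Trace:
  R0 = 88, R2 = 20
  CMP R0, R2  → compares 88 vs 20
  JL checks: is 88 less than 20?
  88 > 20, so condition is false
Branch taken: No

No


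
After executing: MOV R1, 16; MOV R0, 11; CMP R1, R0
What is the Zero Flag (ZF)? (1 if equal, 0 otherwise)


Register state trace:
  MOV R1, 16  → R1 = 16
  MOV R0, 11  → R0 = 11
  CMP R1, R0  → computes 16 - 11 = 5
  Result is nonzero, so values are not equal
ZF = 0

0


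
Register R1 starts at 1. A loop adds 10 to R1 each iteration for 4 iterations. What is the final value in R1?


Starting value: R1 = 1
  Iter 1: R1 = 1 + 10 = 11
  Iter 2: R1 = 11 + 10 = 21
  Iter 3: R1 = 21 + 10 = 31
  Iter 4: R1 = 31 + 10 = 41
Final: R1 = 41

41


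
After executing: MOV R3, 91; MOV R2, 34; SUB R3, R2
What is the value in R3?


Register state trace:
  MOV R3, 91  → R3 = 91
  MOV R2, 34  → R2 = 34
  SUB R3, R2  → R3 = 91 - 34 = 57
Final: R3 = 57

57


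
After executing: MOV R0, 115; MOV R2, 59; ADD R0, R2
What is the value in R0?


Register state trace:
  MOV R0, 115  → R0 = 115
  MOV R2, 59  → R2 = 59
  ADD R0, R2  → R0 = 115 + 59 = 174
Final: R0 = 174

174


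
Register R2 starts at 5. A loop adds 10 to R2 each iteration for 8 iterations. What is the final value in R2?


Starting value: R2 = 5
  Iter 1: R2 = 5 + 10 = 15
  Iter 2: R2 = 15 + 10 = 25
  Iter 3: R2 = 25 + 10 = 35
  Iter 4: R2 = 35 + 10 = 45
  Iter 5: R2 = 45 + 10 = 55
  Iter 6: R2 = 55 + 10 = 65
  Iter 7: R2 = 65 + 10 = 75
  Iter 8: R2 = 75 + 10 = 85
Final: R2 = 85

85


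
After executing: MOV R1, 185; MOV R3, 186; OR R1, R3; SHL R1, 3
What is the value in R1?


Register state trace:
  MOV R1, 185  → R1 = 185 (0b10111001)
  MOV R3, 186  → R3 = 186 (0b10111010)
  OR R1, R3  → R1 = 185 OR 186 = 187 (0b10111011)
  SHL R1, 3  → R1 = 187 << 3 = 1496
Final: R1 = 1496

1496


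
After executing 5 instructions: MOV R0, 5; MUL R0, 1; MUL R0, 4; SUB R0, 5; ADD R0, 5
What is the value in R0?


Register state trace:
  MOV R0, 5  → R0 = 5
  MUL R0, 1  → R0 = 5 * 1 = 5
  MUL R0, 4  → R0 = 5 * 4 = 20
  SUB R0, 5  → R0 = 20 - 5 = 15
  ADD R0, 5  → R0 = 15 + 5 = 20
Final: R0 = 20

20


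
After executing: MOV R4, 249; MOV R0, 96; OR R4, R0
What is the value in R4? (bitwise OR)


Register state trace:
  MOV R4, 249  → R4 = 249 (0b11111001)
  MOV R0, 96  → R0 = 96 (0b01100000)
  OR R4, R0   → R4 = 249 OR 96 = 249 (0b11111001)
Final: R4 = 249

249


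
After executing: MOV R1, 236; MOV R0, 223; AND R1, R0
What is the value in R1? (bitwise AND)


Register state trace:
  MOV R1, 236  → R1 = 236 (0b11101100)
  MOV R0, 223  → R0 = 223 (0b11011111)
  AND R1, R0  → R1 = 236 AND 223 = 204 (0b11001100)
Final: R1 = 204

204


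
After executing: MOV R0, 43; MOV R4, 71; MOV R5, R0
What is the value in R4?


Register state trace:
  MOV R0, 43  → R0 = 43
  MOV R4, 71  → R4 = 71
  MOV R5, R0  → R5 = 43
Final: R4 = 71

71


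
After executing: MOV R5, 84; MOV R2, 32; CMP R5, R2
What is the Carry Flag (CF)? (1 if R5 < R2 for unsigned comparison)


Register state trace:
  MOV R5, 84  → R5 = 84
  MOV R2, 32  → R2 = 32
  CMP R5, R2  → unsigned 84 - 32: no borrow
  84 >= 32, so CF = 0
CF = 0

0


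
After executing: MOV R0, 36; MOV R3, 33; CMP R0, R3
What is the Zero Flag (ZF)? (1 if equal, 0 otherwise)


Register state trace:
  MOV R0, 36  → R0 = 36
  MOV R3, 33  → R3 = 33
  CMP R0, R3  → computes 36 - 33 = 3
  Result is nonzero, so values are not equal
ZF = 0

0


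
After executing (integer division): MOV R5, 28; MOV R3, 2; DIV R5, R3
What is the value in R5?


Register state trace:
  MOV R5, 28  → R5 = 28
  MOV R3, 2  → R3 = 2
  DIV R5, R3  → R5 = 28 // 2 = 14
Final: R5 = 14

14


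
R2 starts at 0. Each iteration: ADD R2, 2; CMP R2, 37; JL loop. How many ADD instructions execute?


Loop trace (R2 starts at 0, target 37, step 2):
  ADD #1: R2 = 0 + 2 = 2  → 2 < 37, loop
  ADD #2: R2 = 2 + 2 = 4  → 4 < 37, loop
  ADD #3: R2 = 4 + 2 = 6  → 6 < 37, loop
  ADD #4: R2 = 6 + 2 = 8  → 8 < 37, loop
  ADD #5: R2 = 8 + 2 = 10  → 10 < 37, loop
  ADD #6: R2 = 10 + 2 = 12  → 12 < 37, loop
  ADD #7: R2 = 12 + 2 = 14  → 14 < 37, loop
  ADD #8: R2 = 14 + 2 = 16  → 16 < 37, loop
  ADD #9: R2 = 16 + 2 = 18  → 18 < 37, loop
  ADD #10: R2 = 18 + 2 = 20  → 20 < 37, loop
  ADD #11: R2 = 20 + 2 = 22  → 22 < 37, loop
  ADD #12: R2 = 22 + 2 = 24  → 24 < 37, loop
  ADD #13: R2 = 24 + 2 = 26  → 26 < 37, loop
  ADD #14: R2 = 26 + 2 = 28  → 28 < 37, loop
  ADD #15: R2 = 28 + 2 = 30  → 30 < 37, loop
  ADD #16: R2 = 30 + 2 = 32  → 32 < 37, loop
  ADD #17: R2 = 32 + 2 = 34  → 34 < 37, loop
  ADD #18: R2 = 34 + 2 = 36  → 36 < 37, loop
  ADD #19: R2 = 36 + 2 = 38  → 38 >= 37, exit
Total ADD instructions: 19

19


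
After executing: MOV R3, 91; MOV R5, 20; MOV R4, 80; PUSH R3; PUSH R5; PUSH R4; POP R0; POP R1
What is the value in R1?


Stack trace (top is rightmost):
  MOV R3, 91  → R3 = 91
  MOV R5, 20  → R5 = 20
  MOV R4, 80  → R4 = 80
  PUSH R3  → stack: [91]
  PUSH R5  → stack: [91, 20]
  PUSH R4  → stack: [91, 20, 80]
  POP R0  → R0 = 80, stack: [91, 20]
  POP R1  → R1 = 20, stack: [91]
Final: R1 = 20

20


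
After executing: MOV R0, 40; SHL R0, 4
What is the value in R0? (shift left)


Register state trace:
  MOV R0, 40  → R0 = 40
  SHL R0, 4  → R0 = 40 << 4 = 40 * 2^4 = 640
Final: R0 = 640

640


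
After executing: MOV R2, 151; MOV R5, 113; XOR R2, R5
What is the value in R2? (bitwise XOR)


Register state trace:
  MOV R2, 151  → R2 = 151 (0b10010111)
  MOV R5, 113  → R5 = 113 (0b01110001)
  XOR R2, R5  → R2 = 151 XOR 113 = 230 (0b11100110)
Final: R2 = 230

230


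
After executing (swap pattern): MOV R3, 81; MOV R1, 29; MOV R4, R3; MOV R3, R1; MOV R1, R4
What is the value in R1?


Register state trace (swap pattern):
  MOV R3, 81  → R3 = 81
  MOV R1, 29  → R1 = 29
  MOV R4, R3  → R4 = 81  (save R3)
  MOV R3, R1  → R3 = 29  (R3 gets R1's value)
  MOV R1, R4  → R1 = 81  (R1 gets saved value)
Final: R1 = 81

81


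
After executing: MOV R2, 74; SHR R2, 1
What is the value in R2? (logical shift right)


Register state trace:
  MOV R2, 74  → R2 = 74
  SHR R2, 1  → R2 = 74 >> 1 = 74 // 2^1 = 37
Final: R2 = 37

37


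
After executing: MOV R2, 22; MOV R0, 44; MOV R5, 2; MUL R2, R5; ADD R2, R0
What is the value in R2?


Register state trace:
  MOV R2, 22  → R2 = 22
  MOV R0, 44  → R0 = 44
  MOV R5, 2  → R5 = 2
  MUL R2, R5  → R2 = 22 * 2 = 44
  ADD R2, R0  → R2 = 44 + 44 = 88
Final: R2 = 88

88


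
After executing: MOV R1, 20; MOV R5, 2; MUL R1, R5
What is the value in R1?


Register state trace:
  MOV R1, 20  → R1 = 20
  MOV R5, 2  → R5 = 2
  MUL R1, R5  → R1 = 20 * 2 = 40
Final: R1 = 40

40


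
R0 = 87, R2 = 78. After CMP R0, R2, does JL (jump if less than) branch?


Trace:
  R0 = 87, R2 = 78
  CMP R0, R2  → compares 87 vs 78
  JL checks: is 87 less than 78?
  87 > 78, so condition is false
Branch taken: No

No


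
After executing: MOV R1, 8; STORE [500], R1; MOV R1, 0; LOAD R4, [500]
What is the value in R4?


Register and memory trace:
  MOV R1, 8  → R1 = 8
  STORE [500], R1  → mem[500] = 8
  MOV R1, 0  → R1 = 0
  LOAD R4, [500]  → R4 = mem[500] = 8
Final: R4 = 8

8


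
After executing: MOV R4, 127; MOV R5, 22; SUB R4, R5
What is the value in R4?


Register state trace:
  MOV R4, 127  → R4 = 127
  MOV R5, 22  → R5 = 22
  SUB R4, R5  → R4 = 127 - 22 = 105
Final: R4 = 105

105


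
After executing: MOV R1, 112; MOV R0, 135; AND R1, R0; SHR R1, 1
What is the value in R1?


Register state trace:
  MOV R1, 112  → R1 = 112 (0b01110000)
  MOV R0, 135  → R0 = 135 (0b10000111)
  AND R1, R0  → R1 = 112 AND 135 = 0 (0b00000000)
  SHR R1, 1  → R1 = 0 >> 1 = 0
Final: R1 = 0

0


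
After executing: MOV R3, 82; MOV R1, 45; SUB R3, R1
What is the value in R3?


Register state trace:
  MOV R3, 82  → R3 = 82
  MOV R1, 45  → R1 = 45
  SUB R3, R1  → R3 = 82 - 45 = 37
Final: R3 = 37

37


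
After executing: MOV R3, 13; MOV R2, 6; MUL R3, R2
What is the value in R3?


Register state trace:
  MOV R3, 13  → R3 = 13
  MOV R2, 6  → R2 = 6
  MUL R3, R2  → R3 = 13 * 6 = 78
Final: R3 = 78

78


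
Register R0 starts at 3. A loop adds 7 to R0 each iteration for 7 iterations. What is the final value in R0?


Starting value: R0 = 3
  Iter 1: R0 = 3 + 7 = 10
  Iter 2: R0 = 10 + 7 = 17
  Iter 3: R0 = 17 + 7 = 24
  Iter 4: R0 = 24 + 7 = 31
  Iter 5: R0 = 31 + 7 = 38
  Iter 6: R0 = 38 + 7 = 45
  Iter 7: R0 = 45 + 7 = 52
Final: R0 = 52

52


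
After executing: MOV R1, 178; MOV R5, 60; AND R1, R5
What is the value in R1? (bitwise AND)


Register state trace:
  MOV R1, 178  → R1 = 178 (0b10110010)
  MOV R5, 60  → R5 = 60 (0b00111100)
  AND R1, R5  → R1 = 178 AND 60 = 48 (0b00110000)
Final: R1 = 48

48


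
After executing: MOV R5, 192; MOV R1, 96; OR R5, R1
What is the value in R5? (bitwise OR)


Register state trace:
  MOV R5, 192  → R5 = 192 (0b11000000)
  MOV R1, 96  → R1 = 96 (0b01100000)
  OR R5, R1   → R5 = 192 OR 96 = 224 (0b11100000)
Final: R5 = 224

224


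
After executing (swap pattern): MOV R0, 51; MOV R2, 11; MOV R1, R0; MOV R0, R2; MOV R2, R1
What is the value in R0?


Register state trace (swap pattern):
  MOV R0, 51  → R0 = 51
  MOV R2, 11  → R2 = 11
  MOV R1, R0  → R1 = 51  (save R0)
  MOV R0, R2  → R0 = 11  (R0 gets R2's value)
  MOV R2, R1  → R2 = 51  (R2 gets saved value)
Final: R0 = 11

11


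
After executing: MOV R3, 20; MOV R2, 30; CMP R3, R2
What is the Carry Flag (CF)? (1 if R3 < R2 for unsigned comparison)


Register state trace:
  MOV R3, 20  → R3 = 20
  MOV R2, 30  → R2 = 30
  CMP R3, R2  → unsigned 20 - 30: borrow occurs
  20 < 30, so CF = 1
CF = 1

1


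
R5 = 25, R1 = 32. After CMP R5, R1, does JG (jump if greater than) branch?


Trace:
  R5 = 25, R1 = 32
  CMP R5, R1  → compares 25 vs 32
  JG checks: is 25 greater than 32?
  25 < 32, so condition is false
Branch taken: No

No


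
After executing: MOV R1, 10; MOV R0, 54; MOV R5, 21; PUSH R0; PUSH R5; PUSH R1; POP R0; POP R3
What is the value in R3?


Stack trace (top is rightmost):
  MOV R1, 10  → R1 = 10
  MOV R0, 54  → R0 = 54
  MOV R5, 21  → R5 = 21
  PUSH R0  → stack: [54]
  PUSH R5  → stack: [54, 21]
  PUSH R1  → stack: [54, 21, 10]
  POP R0  → R0 = 10, stack: [54, 21]
  POP R3  → R3 = 21, stack: [54]
Final: R3 = 21

21


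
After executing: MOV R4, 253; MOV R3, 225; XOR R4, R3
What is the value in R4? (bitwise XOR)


Register state trace:
  MOV R4, 253  → R4 = 253 (0b11111101)
  MOV R3, 225  → R3 = 225 (0b11100001)
  XOR R4, R3  → R4 = 253 XOR 225 = 28 (0b00011100)
Final: R4 = 28

28


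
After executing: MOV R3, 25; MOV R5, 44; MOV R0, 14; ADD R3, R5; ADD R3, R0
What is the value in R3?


Register state trace:
  MOV R3, 25  → R3 = 25
  MOV R5, 44  → R5 = 44
  MOV R0, 14  → R0 = 14
  ADD R3, R5  → R3 = 25 + 44 = 69
  ADD R3, R0  → R3 = 69 + 14 = 83
Final: R3 = 83

83


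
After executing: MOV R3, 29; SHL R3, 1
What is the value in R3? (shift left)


Register state trace:
  MOV R3, 29  → R3 = 29
  SHL R3, 1  → R3 = 29 << 1 = 29 * 2^1 = 58
Final: R3 = 58

58


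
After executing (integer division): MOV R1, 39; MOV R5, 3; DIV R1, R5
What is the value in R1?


Register state trace:
  MOV R1, 39  → R1 = 39
  MOV R5, 3  → R5 = 3
  DIV R1, R5  → R1 = 39 // 3 = 13
Final: R1 = 13

13


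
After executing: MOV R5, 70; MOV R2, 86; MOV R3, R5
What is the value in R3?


Register state trace:
  MOV R5, 70  → R5 = 70
  MOV R2, 86  → R2 = 86
  MOV R3, R5  → R3 = 70
Final: R3 = 70

70


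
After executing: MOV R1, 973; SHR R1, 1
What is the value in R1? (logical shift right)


Register state trace:
  MOV R1, 973  → R1 = 973
  SHR R1, 1  → R1 = 973 >> 1 = 973 // 2^1 = 486
Final: R1 = 486

486


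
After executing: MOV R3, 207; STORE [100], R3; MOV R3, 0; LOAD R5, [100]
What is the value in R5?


Register and memory trace:
  MOV R3, 207  → R3 = 207
  STORE [100], R3  → mem[100] = 207
  MOV R3, 0  → R3 = 0
  LOAD R5, [100]  → R5 = mem[100] = 207
Final: R5 = 207

207


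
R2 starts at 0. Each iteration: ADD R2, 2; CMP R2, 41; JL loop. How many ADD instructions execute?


Loop trace (R2 starts at 0, target 41, step 2):
  ADD #1: R2 = 0 + 2 = 2  → 2 < 41, loop
  ADD #2: R2 = 2 + 2 = 4  → 4 < 41, loop
  ADD #3: R2 = 4 + 2 = 6  → 6 < 41, loop
  ADD #4: R2 = 6 + 2 = 8  → 8 < 41, loop
  ADD #5: R2 = 8 + 2 = 10  → 10 < 41, loop
  ADD #6: R2 = 10 + 2 = 12  → 12 < 41, loop
  ADD #7: R2 = 12 + 2 = 14  → 14 < 41, loop
  ADD #8: R2 = 14 + 2 = 16  → 16 < 41, loop
  ADD #9: R2 = 16 + 2 = 18  → 18 < 41, loop
  ADD #10: R2 = 18 + 2 = 20  → 20 < 41, loop
  ADD #11: R2 = 20 + 2 = 22  → 22 < 41, loop
  ADD #12: R2 = 22 + 2 = 24  → 24 < 41, loop
  ADD #13: R2 = 24 + 2 = 26  → 26 < 41, loop
  ADD #14: R2 = 26 + 2 = 28  → 28 < 41, loop
  ADD #15: R2 = 28 + 2 = 30  → 30 < 41, loop
  ADD #16: R2 = 30 + 2 = 32  → 32 < 41, loop
  ADD #17: R2 = 32 + 2 = 34  → 34 < 41, loop
  ADD #18: R2 = 34 + 2 = 36  → 36 < 41, loop
  ADD #19: R2 = 36 + 2 = 38  → 38 < 41, loop
  ADD #20: R2 = 38 + 2 = 40  → 40 < 41, loop
  ADD #21: R2 = 40 + 2 = 42  → 42 >= 41, exit
Total ADD instructions: 21

21


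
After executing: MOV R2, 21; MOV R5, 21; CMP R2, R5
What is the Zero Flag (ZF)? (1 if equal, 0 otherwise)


Register state trace:
  MOV R2, 21  → R2 = 21
  MOV R5, 21  → R5 = 21
  CMP R2, R5  → computes 21 - 21 = 0
  Result is zero, so values are equal
ZF = 1

1


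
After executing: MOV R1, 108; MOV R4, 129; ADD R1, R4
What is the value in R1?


Register state trace:
  MOV R1, 108  → R1 = 108
  MOV R4, 129  → R4 = 129
  ADD R1, R4  → R1 = 108 + 129 = 237
Final: R1 = 237

237


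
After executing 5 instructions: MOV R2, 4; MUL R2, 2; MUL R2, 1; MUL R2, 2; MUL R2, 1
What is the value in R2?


Register state trace:
  MOV R2, 4  → R2 = 4
  MUL R2, 2  → R2 = 4 * 2 = 8
  MUL R2, 1  → R2 = 8 * 1 = 8
  MUL R2, 2  → R2 = 8 * 2 = 16
  MUL R2, 1  → R2 = 16 * 1 = 16
Final: R2 = 16

16


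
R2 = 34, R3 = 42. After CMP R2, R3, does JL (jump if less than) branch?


Trace:
  R2 = 34, R3 = 42
  CMP R2, R3  → compares 34 vs 42
  JL checks: is 34 less than 42?
  34 < 42, so condition is true
Branch taken: Yes

Yes


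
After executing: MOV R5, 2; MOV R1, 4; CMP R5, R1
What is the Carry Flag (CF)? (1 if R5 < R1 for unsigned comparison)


Register state trace:
  MOV R5, 2  → R5 = 2
  MOV R1, 4  → R1 = 4
  CMP R5, R1  → unsigned 2 - 4: borrow occurs
  2 < 4, so CF = 1
CF = 1

1


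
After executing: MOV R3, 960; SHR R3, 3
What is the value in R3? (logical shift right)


Register state trace:
  MOV R3, 960  → R3 = 960
  SHR R3, 3  → R3 = 960 >> 3 = 960 // 2^3 = 120
Final: R3 = 120

120
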